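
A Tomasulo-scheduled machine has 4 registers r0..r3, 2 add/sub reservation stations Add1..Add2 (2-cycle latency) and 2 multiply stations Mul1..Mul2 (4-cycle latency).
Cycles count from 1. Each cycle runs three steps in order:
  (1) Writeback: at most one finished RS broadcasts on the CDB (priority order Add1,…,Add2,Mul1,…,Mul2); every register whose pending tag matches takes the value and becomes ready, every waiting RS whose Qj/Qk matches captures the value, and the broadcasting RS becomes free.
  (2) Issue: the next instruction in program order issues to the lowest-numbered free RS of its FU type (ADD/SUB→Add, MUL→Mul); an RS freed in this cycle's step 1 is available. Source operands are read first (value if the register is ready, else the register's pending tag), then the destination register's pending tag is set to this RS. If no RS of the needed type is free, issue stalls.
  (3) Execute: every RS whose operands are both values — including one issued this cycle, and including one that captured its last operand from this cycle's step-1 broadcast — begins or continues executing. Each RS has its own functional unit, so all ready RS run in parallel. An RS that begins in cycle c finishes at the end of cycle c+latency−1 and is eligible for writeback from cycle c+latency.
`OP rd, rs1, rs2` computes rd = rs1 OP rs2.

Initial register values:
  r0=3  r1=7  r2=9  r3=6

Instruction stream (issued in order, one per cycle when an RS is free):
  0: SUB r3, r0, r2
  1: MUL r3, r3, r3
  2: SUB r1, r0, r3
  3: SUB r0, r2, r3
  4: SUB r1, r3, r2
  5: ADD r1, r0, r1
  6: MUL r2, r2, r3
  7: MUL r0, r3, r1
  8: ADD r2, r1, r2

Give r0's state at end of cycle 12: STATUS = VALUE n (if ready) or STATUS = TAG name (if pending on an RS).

STATUS = TAG Mul2

cycle 1: issue SUB r3<-Add1 // r0:3,r1:7,r2:9,r3:Add1
cycle 2: issue MUL r3<-Mul1 // r0:3,r1:7,r2:9,r3:Mul1
cycle 3: CDB Add1=-6; issue SUB r1<-Add1 // r0:3,r1:Add1,r2:9,r3:Mul1
cycle 4: issue SUB r0<-Add2 // r0:Add2,r1:Add1,r2:9,r3:Mul1
cycle 5: stall // r0:Add2,r1:Add1,r2:9,r3:Mul1
cycle 6: stall // r0:Add2,r1:Add1,r2:9,r3:Mul1
cycle 7: CDB Mul1=36; stall // r0:Add2,r1:Add1,r2:9,r3:36
cycle 8: stall // r0:Add2,r1:Add1,r2:9,r3:36
cycle 9: CDB Add1=-33; issue SUB r1<-Add1 // r0:Add2,r1:Add1,r2:9,r3:36
cycle 10: CDB Add2=-27; issue ADD r1<-Add2 // r0:-27,r1:Add2,r2:9,r3:36
cycle 11: CDB Add1=27; issue MUL r2<-Mul1 // r0:-27,r1:Add2,r2:Mul1,r3:36
cycle 12: issue MUL r0<-Mul2 // r0:Mul2,r1:Add2,r2:Mul1,r3:36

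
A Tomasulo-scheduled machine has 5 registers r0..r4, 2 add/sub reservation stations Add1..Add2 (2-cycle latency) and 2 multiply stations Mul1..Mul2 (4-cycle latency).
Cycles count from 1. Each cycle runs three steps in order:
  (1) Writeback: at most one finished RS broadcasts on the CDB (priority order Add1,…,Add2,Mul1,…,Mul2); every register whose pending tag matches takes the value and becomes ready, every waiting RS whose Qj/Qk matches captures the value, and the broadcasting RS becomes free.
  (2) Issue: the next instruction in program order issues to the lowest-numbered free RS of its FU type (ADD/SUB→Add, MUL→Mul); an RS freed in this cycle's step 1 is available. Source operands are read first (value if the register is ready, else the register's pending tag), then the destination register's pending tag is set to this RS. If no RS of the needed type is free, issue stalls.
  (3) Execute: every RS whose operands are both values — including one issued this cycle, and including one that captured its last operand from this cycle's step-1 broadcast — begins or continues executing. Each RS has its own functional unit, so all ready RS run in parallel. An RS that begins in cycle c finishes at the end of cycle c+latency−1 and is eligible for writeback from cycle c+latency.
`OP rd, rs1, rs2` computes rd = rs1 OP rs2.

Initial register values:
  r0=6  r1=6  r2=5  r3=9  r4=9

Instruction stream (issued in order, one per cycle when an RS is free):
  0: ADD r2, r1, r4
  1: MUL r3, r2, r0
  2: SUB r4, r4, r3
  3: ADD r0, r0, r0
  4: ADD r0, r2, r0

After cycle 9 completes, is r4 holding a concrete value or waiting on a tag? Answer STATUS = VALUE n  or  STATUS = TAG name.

c1: issue ADD r2<-Add1 | r0:6,r1:6,r2:Add1,r3:9,r4:9
c2: issue MUL r3<-Mul1 | r0:6,r1:6,r2:Add1,r3:Mul1,r4:9
c3: CDB Add1=15; issue SUB r4<-Add1 | r0:6,r1:6,r2:15,r3:Mul1,r4:Add1
c4: issue ADD r0<-Add2 | r0:Add2,r1:6,r2:15,r3:Mul1,r4:Add1
c5: stall | r0:Add2,r1:6,r2:15,r3:Mul1,r4:Add1
c6: CDB Add2=12; issue ADD r0<-Add2 | r0:Add2,r1:6,r2:15,r3:Mul1,r4:Add1
c7: CDB Mul1=90 | r0:Add2,r1:6,r2:15,r3:90,r4:Add1
c8: CDB Add2=27 | r0:27,r1:6,r2:15,r3:90,r4:Add1
c9: CDB Add1=-81 | r0:27,r1:6,r2:15,r3:90,r4:-81

STATUS = VALUE -81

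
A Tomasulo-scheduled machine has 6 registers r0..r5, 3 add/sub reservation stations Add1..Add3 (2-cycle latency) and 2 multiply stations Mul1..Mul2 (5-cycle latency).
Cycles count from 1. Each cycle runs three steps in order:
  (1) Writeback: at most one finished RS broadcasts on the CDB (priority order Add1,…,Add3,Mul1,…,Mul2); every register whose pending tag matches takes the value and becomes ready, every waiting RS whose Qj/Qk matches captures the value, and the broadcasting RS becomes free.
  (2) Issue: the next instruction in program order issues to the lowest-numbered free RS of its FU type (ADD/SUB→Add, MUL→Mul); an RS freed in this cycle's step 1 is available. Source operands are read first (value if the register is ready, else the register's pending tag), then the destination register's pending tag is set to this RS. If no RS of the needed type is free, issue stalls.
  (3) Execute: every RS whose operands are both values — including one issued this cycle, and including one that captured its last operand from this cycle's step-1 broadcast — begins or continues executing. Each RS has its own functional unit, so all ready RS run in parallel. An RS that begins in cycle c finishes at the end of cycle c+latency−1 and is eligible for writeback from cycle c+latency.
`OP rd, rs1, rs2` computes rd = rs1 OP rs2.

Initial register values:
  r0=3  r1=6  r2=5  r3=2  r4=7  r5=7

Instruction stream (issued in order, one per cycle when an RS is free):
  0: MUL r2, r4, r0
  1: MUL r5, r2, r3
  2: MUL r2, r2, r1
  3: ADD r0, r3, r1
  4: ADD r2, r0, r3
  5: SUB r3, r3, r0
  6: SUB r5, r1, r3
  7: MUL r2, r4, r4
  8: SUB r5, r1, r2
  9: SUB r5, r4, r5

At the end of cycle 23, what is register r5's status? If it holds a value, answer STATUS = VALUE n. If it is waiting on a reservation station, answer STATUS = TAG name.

  c1: issue MUL r2<-Mul1  regs: r0:3,r1:6,r2:Mul1,r3:2,r4:7,r5:7
  c2: issue MUL r5<-Mul2  regs: r0:3,r1:6,r2:Mul1,r3:2,r4:7,r5:Mul2
  c3: stall  regs: r0:3,r1:6,r2:Mul1,r3:2,r4:7,r5:Mul2
  c4: stall  regs: r0:3,r1:6,r2:Mul1,r3:2,r4:7,r5:Mul2
  c5: stall  regs: r0:3,r1:6,r2:Mul1,r3:2,r4:7,r5:Mul2
  c6: CDB Mul1=21; issue MUL r2<-Mul1  regs: r0:3,r1:6,r2:Mul1,r3:2,r4:7,r5:Mul2
  c7: issue ADD r0<-Add1  regs: r0:Add1,r1:6,r2:Mul1,r3:2,r4:7,r5:Mul2
  c8: issue ADD r2<-Add2  regs: r0:Add1,r1:6,r2:Add2,r3:2,r4:7,r5:Mul2
  c9: CDB Add1=8; issue SUB r3<-Add1  regs: r0:8,r1:6,r2:Add2,r3:Add1,r4:7,r5:Mul2
  c10: issue SUB r5<-Add3  regs: r0:8,r1:6,r2:Add2,r3:Add1,r4:7,r5:Add3
  c11: CDB Add1=-6; stall  regs: r0:8,r1:6,r2:Add2,r3:-6,r4:7,r5:Add3
  c12: CDB Add2=10; stall  regs: r0:8,r1:6,r2:10,r3:-6,r4:7,r5:Add3
  c13: CDB Add3=12; stall  regs: r0:8,r1:6,r2:10,r3:-6,r4:7,r5:12
  c14: CDB Mul1=126; issue MUL r2<-Mul1  regs: r0:8,r1:6,r2:Mul1,r3:-6,r4:7,r5:12
  c15: CDB Mul2=42; issue SUB r5<-Add1  regs: r0:8,r1:6,r2:Mul1,r3:-6,r4:7,r5:Add1
  c16: issue SUB r5<-Add2  regs: r0:8,r1:6,r2:Mul1,r3:-6,r4:7,r5:Add2
  c17: -  regs: r0:8,r1:6,r2:Mul1,r3:-6,r4:7,r5:Add2
  c18: -  regs: r0:8,r1:6,r2:Mul1,r3:-6,r4:7,r5:Add2
  c19: CDB Mul1=49  regs: r0:8,r1:6,r2:49,r3:-6,r4:7,r5:Add2
  c20: -  regs: r0:8,r1:6,r2:49,r3:-6,r4:7,r5:Add2
  c21: CDB Add1=-43  regs: r0:8,r1:6,r2:49,r3:-6,r4:7,r5:Add2
  c22: -  regs: r0:8,r1:6,r2:49,r3:-6,r4:7,r5:Add2
  c23: CDB Add2=50  regs: r0:8,r1:6,r2:49,r3:-6,r4:7,r5:50

STATUS = VALUE 50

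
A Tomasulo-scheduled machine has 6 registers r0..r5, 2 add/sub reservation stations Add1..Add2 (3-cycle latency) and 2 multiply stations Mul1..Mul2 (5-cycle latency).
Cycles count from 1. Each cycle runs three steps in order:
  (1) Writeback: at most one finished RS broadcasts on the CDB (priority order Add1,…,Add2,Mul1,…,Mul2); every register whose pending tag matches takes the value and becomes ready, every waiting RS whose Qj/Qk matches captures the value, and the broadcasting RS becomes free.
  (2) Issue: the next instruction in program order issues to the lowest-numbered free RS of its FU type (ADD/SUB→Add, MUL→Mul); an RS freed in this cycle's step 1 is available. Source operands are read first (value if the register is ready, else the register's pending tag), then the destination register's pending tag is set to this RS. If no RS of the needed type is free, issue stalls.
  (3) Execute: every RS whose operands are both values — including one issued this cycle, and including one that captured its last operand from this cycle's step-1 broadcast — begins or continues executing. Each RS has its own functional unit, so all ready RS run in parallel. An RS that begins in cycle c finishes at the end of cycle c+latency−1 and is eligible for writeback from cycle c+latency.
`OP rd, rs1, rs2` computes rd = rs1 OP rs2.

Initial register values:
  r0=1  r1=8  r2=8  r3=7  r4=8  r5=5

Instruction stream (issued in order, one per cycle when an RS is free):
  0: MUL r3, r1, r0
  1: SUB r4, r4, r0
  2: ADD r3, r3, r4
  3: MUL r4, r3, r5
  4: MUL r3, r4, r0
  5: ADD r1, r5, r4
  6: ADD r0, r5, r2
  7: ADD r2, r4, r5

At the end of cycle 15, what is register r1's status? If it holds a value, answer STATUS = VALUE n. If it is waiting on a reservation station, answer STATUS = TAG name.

STATUS = TAG Add1

  c1: issue MUL r3<-Mul1  regs: r0:1,r1:8,r2:8,r3:Mul1,r4:8,r5:5
  c2: issue SUB r4<-Add1  regs: r0:1,r1:8,r2:8,r3:Mul1,r4:Add1,r5:5
  c3: issue ADD r3<-Add2  regs: r0:1,r1:8,r2:8,r3:Add2,r4:Add1,r5:5
  c4: issue MUL r4<-Mul2  regs: r0:1,r1:8,r2:8,r3:Add2,r4:Mul2,r5:5
  c5: CDB Add1=7; stall  regs: r0:1,r1:8,r2:8,r3:Add2,r4:Mul2,r5:5
  c6: CDB Mul1=8; issue MUL r3<-Mul1  regs: r0:1,r1:8,r2:8,r3:Mul1,r4:Mul2,r5:5
  c7: issue ADD r1<-Add1  regs: r0:1,r1:Add1,r2:8,r3:Mul1,r4:Mul2,r5:5
  c8: stall  regs: r0:1,r1:Add1,r2:8,r3:Mul1,r4:Mul2,r5:5
  c9: CDB Add2=15; issue ADD r0<-Add2  regs: r0:Add2,r1:Add1,r2:8,r3:Mul1,r4:Mul2,r5:5
  c10: stall  regs: r0:Add2,r1:Add1,r2:8,r3:Mul1,r4:Mul2,r5:5
  c11: stall  regs: r0:Add2,r1:Add1,r2:8,r3:Mul1,r4:Mul2,r5:5
  c12: CDB Add2=13; issue ADD r2<-Add2  regs: r0:13,r1:Add1,r2:Add2,r3:Mul1,r4:Mul2,r5:5
  c13: -  regs: r0:13,r1:Add1,r2:Add2,r3:Mul1,r4:Mul2,r5:5
  c14: CDB Mul2=75  regs: r0:13,r1:Add1,r2:Add2,r3:Mul1,r4:75,r5:5
  c15: -  regs: r0:13,r1:Add1,r2:Add2,r3:Mul1,r4:75,r5:5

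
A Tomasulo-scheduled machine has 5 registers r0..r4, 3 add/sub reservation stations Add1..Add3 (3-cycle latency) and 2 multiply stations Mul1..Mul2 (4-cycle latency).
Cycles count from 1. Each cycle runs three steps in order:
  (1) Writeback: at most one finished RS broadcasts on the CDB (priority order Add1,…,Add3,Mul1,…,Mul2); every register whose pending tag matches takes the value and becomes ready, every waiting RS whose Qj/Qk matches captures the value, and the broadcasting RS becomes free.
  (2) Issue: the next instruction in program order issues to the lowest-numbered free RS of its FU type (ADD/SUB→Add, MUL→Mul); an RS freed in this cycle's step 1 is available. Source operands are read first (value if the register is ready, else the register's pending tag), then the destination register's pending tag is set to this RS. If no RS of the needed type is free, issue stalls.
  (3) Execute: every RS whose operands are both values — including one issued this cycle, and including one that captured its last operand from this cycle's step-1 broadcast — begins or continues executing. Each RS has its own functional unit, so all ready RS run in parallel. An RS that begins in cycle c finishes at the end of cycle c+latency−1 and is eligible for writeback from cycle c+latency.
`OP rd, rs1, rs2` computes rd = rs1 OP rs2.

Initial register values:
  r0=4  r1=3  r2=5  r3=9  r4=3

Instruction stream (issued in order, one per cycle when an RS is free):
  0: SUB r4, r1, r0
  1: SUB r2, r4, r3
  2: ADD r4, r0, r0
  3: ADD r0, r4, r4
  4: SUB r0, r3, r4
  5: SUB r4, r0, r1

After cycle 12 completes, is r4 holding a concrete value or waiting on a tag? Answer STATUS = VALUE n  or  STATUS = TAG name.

  c1: issue SUB r4<-Add1  regs: r0:4,r1:3,r2:5,r3:9,r4:Add1
  c2: issue SUB r2<-Add2  regs: r0:4,r1:3,r2:Add2,r3:9,r4:Add1
  c3: issue ADD r4<-Add3  regs: r0:4,r1:3,r2:Add2,r3:9,r4:Add3
  c4: CDB Add1=-1; issue ADD r0<-Add1  regs: r0:Add1,r1:3,r2:Add2,r3:9,r4:Add3
  c5: stall  regs: r0:Add1,r1:3,r2:Add2,r3:9,r4:Add3
  c6: CDB Add3=8; issue SUB r0<-Add3  regs: r0:Add3,r1:3,r2:Add2,r3:9,r4:8
  c7: CDB Add2=-10; issue SUB r4<-Add2  regs: r0:Add3,r1:3,r2:-10,r3:9,r4:Add2
  c8: -  regs: r0:Add3,r1:3,r2:-10,r3:9,r4:Add2
  c9: CDB Add1=16  regs: r0:Add3,r1:3,r2:-10,r3:9,r4:Add2
  c10: CDB Add3=1  regs: r0:1,r1:3,r2:-10,r3:9,r4:Add2
  c11: -  regs: r0:1,r1:3,r2:-10,r3:9,r4:Add2
  c12: -  regs: r0:1,r1:3,r2:-10,r3:9,r4:Add2

STATUS = TAG Add2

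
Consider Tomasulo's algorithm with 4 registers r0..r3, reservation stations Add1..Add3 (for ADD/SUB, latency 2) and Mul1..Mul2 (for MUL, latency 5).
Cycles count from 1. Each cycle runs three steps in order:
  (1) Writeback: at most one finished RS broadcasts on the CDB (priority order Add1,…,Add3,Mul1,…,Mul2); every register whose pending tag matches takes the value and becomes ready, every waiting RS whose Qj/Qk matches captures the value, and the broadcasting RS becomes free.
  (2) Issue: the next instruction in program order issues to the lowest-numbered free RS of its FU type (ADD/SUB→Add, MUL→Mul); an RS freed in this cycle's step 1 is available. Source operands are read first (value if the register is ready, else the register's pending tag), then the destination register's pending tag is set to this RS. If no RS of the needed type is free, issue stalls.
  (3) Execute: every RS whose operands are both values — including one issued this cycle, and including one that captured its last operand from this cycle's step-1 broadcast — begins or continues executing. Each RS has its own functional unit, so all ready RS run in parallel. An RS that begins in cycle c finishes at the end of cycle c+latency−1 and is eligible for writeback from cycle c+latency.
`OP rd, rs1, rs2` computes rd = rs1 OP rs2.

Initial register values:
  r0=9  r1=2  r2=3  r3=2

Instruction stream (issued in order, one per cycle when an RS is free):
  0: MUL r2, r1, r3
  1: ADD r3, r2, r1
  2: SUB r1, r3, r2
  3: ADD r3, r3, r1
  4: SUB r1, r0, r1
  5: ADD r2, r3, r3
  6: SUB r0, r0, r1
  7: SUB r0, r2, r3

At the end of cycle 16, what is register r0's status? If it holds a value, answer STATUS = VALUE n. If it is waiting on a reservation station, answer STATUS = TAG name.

STATUS = TAG Add3

c1: issue MUL r2<-Mul1 | r0:9,r1:2,r2:Mul1,r3:2
c2: issue ADD r3<-Add1 | r0:9,r1:2,r2:Mul1,r3:Add1
c3: issue SUB r1<-Add2 | r0:9,r1:Add2,r2:Mul1,r3:Add1
c4: issue ADD r3<-Add3 | r0:9,r1:Add2,r2:Mul1,r3:Add3
c5: stall | r0:9,r1:Add2,r2:Mul1,r3:Add3
c6: CDB Mul1=4; stall | r0:9,r1:Add2,r2:4,r3:Add3
c7: stall | r0:9,r1:Add2,r2:4,r3:Add3
c8: CDB Add1=6; issue SUB r1<-Add1 | r0:9,r1:Add1,r2:4,r3:Add3
c9: stall | r0:9,r1:Add1,r2:4,r3:Add3
c10: CDB Add2=2; issue ADD r2<-Add2 | r0:9,r1:Add1,r2:Add2,r3:Add3
c11: stall | r0:9,r1:Add1,r2:Add2,r3:Add3
c12: CDB Add1=7; issue SUB r0<-Add1 | r0:Add1,r1:7,r2:Add2,r3:Add3
c13: CDB Add3=8; issue SUB r0<-Add3 | r0:Add3,r1:7,r2:Add2,r3:8
c14: CDB Add1=2 | r0:Add3,r1:7,r2:Add2,r3:8
c15: CDB Add2=16 | r0:Add3,r1:7,r2:16,r3:8
c16: - | r0:Add3,r1:7,r2:16,r3:8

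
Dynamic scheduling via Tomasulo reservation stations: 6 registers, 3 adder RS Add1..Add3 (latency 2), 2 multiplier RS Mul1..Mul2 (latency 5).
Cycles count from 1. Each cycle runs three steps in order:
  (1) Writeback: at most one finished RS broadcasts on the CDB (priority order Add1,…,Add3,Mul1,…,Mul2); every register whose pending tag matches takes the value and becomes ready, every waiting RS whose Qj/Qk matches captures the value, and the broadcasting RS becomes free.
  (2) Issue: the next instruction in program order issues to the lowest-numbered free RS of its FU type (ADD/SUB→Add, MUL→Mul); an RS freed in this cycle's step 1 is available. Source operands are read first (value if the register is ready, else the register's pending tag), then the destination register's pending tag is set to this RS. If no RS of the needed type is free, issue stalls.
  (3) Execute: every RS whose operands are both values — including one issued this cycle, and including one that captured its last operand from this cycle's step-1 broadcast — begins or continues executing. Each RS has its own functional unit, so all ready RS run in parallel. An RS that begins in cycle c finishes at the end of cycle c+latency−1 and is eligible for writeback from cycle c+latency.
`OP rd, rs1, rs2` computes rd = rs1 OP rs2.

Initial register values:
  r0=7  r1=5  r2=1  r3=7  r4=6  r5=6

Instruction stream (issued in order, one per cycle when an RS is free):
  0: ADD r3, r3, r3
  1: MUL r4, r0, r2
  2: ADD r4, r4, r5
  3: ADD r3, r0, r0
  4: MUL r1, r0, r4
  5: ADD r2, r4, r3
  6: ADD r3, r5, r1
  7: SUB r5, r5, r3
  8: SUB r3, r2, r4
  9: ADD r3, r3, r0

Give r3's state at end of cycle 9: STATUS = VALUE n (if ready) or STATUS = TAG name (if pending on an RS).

STATUS = TAG Add3

  c1: issue ADD r3<-Add1  regs: r0:7,r1:5,r2:1,r3:Add1,r4:6,r5:6
  c2: issue MUL r4<-Mul1  regs: r0:7,r1:5,r2:1,r3:Add1,r4:Mul1,r5:6
  c3: CDB Add1=14; issue ADD r4<-Add1  regs: r0:7,r1:5,r2:1,r3:14,r4:Add1,r5:6
  c4: issue ADD r3<-Add2  regs: r0:7,r1:5,r2:1,r3:Add2,r4:Add1,r5:6
  c5: issue MUL r1<-Mul2  regs: r0:7,r1:Mul2,r2:1,r3:Add2,r4:Add1,r5:6
  c6: CDB Add2=14; issue ADD r2<-Add2  regs: r0:7,r1:Mul2,r2:Add2,r3:14,r4:Add1,r5:6
  c7: CDB Mul1=7; issue ADD r3<-Add3  regs: r0:7,r1:Mul2,r2:Add2,r3:Add3,r4:Add1,r5:6
  c8: stall  regs: r0:7,r1:Mul2,r2:Add2,r3:Add3,r4:Add1,r5:6
  c9: CDB Add1=13; issue SUB r5<-Add1  regs: r0:7,r1:Mul2,r2:Add2,r3:Add3,r4:13,r5:Add1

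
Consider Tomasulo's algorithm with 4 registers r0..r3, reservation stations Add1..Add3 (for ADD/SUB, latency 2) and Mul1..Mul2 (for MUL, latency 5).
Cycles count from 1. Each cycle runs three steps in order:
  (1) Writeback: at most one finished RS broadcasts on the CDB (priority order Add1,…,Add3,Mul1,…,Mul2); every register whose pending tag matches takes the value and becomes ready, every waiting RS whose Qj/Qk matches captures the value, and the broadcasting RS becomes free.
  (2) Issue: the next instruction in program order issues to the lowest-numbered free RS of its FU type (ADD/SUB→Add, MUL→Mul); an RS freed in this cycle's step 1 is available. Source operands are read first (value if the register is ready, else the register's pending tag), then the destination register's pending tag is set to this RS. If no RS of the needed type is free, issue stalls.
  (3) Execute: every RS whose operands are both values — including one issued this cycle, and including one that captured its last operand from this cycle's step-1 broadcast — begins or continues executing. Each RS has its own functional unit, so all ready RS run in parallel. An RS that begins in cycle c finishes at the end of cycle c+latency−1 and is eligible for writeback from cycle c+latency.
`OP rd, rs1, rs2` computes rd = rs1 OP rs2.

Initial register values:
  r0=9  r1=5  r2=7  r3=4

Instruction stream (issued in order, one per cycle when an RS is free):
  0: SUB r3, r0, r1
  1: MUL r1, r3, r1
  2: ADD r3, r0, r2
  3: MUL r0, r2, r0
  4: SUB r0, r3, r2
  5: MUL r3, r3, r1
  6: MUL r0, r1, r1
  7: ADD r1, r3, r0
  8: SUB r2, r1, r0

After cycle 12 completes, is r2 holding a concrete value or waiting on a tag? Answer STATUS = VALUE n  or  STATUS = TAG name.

STATUS = TAG Add2

  c1: issue SUB r3<-Add1  regs: r0:9,r1:5,r2:7,r3:Add1
  c2: issue MUL r1<-Mul1  regs: r0:9,r1:Mul1,r2:7,r3:Add1
  c3: CDB Add1=4; issue ADD r3<-Add1  regs: r0:9,r1:Mul1,r2:7,r3:Add1
  c4: issue MUL r0<-Mul2  regs: r0:Mul2,r1:Mul1,r2:7,r3:Add1
  c5: CDB Add1=16; issue SUB r0<-Add1  regs: r0:Add1,r1:Mul1,r2:7,r3:16
  c6: stall  regs: r0:Add1,r1:Mul1,r2:7,r3:16
  c7: CDB Add1=9; stall  regs: r0:9,r1:Mul1,r2:7,r3:16
  c8: CDB Mul1=20; issue MUL r3<-Mul1  regs: r0:9,r1:20,r2:7,r3:Mul1
  c9: CDB Mul2=63; issue MUL r0<-Mul2  regs: r0:Mul2,r1:20,r2:7,r3:Mul1
  c10: issue ADD r1<-Add1  regs: r0:Mul2,r1:Add1,r2:7,r3:Mul1
  c11: issue SUB r2<-Add2  regs: r0:Mul2,r1:Add1,r2:Add2,r3:Mul1
  c12: -  regs: r0:Mul2,r1:Add1,r2:Add2,r3:Mul1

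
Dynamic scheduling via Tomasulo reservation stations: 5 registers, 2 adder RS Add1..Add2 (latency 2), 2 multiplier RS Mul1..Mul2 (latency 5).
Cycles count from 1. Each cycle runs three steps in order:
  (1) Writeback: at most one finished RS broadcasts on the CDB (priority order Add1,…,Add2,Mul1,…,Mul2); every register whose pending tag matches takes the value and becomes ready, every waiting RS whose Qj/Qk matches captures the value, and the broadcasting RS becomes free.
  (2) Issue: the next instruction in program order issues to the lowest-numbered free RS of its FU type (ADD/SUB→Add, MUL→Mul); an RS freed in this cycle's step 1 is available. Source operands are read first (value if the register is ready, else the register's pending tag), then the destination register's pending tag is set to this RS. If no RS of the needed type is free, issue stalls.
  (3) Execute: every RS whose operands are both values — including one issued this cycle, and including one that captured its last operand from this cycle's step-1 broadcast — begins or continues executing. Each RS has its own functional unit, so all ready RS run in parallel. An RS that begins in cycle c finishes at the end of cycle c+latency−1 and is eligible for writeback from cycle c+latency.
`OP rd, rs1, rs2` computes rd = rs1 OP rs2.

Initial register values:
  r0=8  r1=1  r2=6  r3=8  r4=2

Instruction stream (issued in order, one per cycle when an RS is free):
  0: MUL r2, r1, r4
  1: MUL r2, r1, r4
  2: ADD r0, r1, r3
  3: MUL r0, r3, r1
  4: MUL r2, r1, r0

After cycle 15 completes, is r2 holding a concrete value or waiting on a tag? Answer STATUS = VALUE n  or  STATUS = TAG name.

STATUS = TAG Mul2

cycle 1: issue MUL r2<-Mul1 // r0:8,r1:1,r2:Mul1,r3:8,r4:2
cycle 2: issue MUL r2<-Mul2 // r0:8,r1:1,r2:Mul2,r3:8,r4:2
cycle 3: issue ADD r0<-Add1 // r0:Add1,r1:1,r2:Mul2,r3:8,r4:2
cycle 4: stall // r0:Add1,r1:1,r2:Mul2,r3:8,r4:2
cycle 5: CDB Add1=9; stall // r0:9,r1:1,r2:Mul2,r3:8,r4:2
cycle 6: CDB Mul1=2; issue MUL r0<-Mul1 // r0:Mul1,r1:1,r2:Mul2,r3:8,r4:2
cycle 7: CDB Mul2=2; issue MUL r2<-Mul2 // r0:Mul1,r1:1,r2:Mul2,r3:8,r4:2
cycle 8: - // r0:Mul1,r1:1,r2:Mul2,r3:8,r4:2
cycle 9: - // r0:Mul1,r1:1,r2:Mul2,r3:8,r4:2
cycle 10: - // r0:Mul1,r1:1,r2:Mul2,r3:8,r4:2
cycle 11: CDB Mul1=8 // r0:8,r1:1,r2:Mul2,r3:8,r4:2
cycle 12: - // r0:8,r1:1,r2:Mul2,r3:8,r4:2
cycle 13: - // r0:8,r1:1,r2:Mul2,r3:8,r4:2
cycle 14: - // r0:8,r1:1,r2:Mul2,r3:8,r4:2
cycle 15: - // r0:8,r1:1,r2:Mul2,r3:8,r4:2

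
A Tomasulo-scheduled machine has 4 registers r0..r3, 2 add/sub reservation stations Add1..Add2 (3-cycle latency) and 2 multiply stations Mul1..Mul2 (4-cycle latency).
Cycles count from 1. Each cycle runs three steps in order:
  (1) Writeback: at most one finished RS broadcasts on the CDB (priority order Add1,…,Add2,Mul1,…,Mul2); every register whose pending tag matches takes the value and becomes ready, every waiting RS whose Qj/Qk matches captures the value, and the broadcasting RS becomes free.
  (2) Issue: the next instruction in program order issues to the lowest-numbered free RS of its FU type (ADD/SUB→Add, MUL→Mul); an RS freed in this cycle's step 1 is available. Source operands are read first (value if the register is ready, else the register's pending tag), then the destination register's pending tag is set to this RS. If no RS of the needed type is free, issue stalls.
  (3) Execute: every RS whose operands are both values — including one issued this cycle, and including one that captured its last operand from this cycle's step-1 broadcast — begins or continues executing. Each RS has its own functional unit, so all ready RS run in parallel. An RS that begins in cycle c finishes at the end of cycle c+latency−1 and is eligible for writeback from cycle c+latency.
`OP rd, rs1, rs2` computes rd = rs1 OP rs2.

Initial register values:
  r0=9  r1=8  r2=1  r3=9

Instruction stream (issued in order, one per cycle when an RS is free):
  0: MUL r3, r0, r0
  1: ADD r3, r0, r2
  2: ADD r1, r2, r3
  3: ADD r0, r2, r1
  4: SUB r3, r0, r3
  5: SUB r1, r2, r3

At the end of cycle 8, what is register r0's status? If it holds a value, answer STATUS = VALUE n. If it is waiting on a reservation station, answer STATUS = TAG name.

  c1: issue MUL r3<-Mul1  regs: r0:9,r1:8,r2:1,r3:Mul1
  c2: issue ADD r3<-Add1  regs: r0:9,r1:8,r2:1,r3:Add1
  c3: issue ADD r1<-Add2  regs: r0:9,r1:Add2,r2:1,r3:Add1
  c4: stall  regs: r0:9,r1:Add2,r2:1,r3:Add1
  c5: CDB Add1=10; issue ADD r0<-Add1  regs: r0:Add1,r1:Add2,r2:1,r3:10
  c6: CDB Mul1=81; stall  regs: r0:Add1,r1:Add2,r2:1,r3:10
  c7: stall  regs: r0:Add1,r1:Add2,r2:1,r3:10
  c8: CDB Add2=11; issue SUB r3<-Add2  regs: r0:Add1,r1:11,r2:1,r3:Add2

STATUS = TAG Add1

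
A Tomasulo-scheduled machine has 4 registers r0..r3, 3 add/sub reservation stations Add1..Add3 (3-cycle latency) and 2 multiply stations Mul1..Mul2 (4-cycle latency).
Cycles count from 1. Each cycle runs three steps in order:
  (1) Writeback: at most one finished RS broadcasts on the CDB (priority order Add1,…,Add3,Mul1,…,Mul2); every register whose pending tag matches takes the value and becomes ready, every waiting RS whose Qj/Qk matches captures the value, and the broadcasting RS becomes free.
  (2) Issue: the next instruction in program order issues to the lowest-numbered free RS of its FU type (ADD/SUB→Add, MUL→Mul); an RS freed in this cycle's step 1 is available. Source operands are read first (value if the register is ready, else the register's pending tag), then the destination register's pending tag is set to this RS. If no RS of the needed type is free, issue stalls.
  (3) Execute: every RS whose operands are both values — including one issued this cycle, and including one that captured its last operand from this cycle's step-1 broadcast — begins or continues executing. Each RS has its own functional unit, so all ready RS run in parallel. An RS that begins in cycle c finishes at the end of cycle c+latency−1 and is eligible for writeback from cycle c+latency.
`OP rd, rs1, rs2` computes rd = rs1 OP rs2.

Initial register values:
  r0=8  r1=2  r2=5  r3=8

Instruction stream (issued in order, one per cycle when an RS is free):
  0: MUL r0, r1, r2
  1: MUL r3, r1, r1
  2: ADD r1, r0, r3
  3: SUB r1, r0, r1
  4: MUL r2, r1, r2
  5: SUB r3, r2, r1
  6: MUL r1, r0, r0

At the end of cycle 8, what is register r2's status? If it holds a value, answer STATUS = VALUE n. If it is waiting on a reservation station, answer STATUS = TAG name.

  c1: issue MUL r0<-Mul1  regs: r0:Mul1,r1:2,r2:5,r3:8
  c2: issue MUL r3<-Mul2  regs: r0:Mul1,r1:2,r2:5,r3:Mul2
  c3: issue ADD r1<-Add1  regs: r0:Mul1,r1:Add1,r2:5,r3:Mul2
  c4: issue SUB r1<-Add2  regs: r0:Mul1,r1:Add2,r2:5,r3:Mul2
  c5: CDB Mul1=10; issue MUL r2<-Mul1  regs: r0:10,r1:Add2,r2:Mul1,r3:Mul2
  c6: CDB Mul2=4; issue SUB r3<-Add3  regs: r0:10,r1:Add2,r2:Mul1,r3:Add3
  c7: issue MUL r1<-Mul2  regs: r0:10,r1:Mul2,r2:Mul1,r3:Add3
  c8: -  regs: r0:10,r1:Mul2,r2:Mul1,r3:Add3

STATUS = TAG Mul1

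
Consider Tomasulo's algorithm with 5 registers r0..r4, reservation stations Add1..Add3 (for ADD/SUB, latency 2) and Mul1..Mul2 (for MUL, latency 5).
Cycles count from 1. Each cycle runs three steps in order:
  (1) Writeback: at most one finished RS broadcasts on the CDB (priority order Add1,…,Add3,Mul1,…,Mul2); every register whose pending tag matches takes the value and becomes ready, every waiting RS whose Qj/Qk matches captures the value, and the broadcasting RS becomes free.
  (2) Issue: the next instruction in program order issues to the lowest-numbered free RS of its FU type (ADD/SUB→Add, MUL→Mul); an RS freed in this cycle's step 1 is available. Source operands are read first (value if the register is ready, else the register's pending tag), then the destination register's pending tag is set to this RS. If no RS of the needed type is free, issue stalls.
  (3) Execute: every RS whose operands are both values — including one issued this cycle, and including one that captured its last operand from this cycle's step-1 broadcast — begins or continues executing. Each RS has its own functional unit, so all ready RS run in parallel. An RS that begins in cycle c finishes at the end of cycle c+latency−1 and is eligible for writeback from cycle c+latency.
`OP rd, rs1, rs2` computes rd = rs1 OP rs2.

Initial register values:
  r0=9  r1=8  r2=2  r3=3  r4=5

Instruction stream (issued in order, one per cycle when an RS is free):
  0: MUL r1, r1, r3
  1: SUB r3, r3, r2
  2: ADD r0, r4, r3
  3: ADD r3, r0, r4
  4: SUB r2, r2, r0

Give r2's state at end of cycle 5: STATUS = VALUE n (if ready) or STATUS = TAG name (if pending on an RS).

STATUS = TAG Add3

  c1: issue MUL r1<-Mul1  regs: r0:9,r1:Mul1,r2:2,r3:3,r4:5
  c2: issue SUB r3<-Add1  regs: r0:9,r1:Mul1,r2:2,r3:Add1,r4:5
  c3: issue ADD r0<-Add2  regs: r0:Add2,r1:Mul1,r2:2,r3:Add1,r4:5
  c4: CDB Add1=1; issue ADD r3<-Add1  regs: r0:Add2,r1:Mul1,r2:2,r3:Add1,r4:5
  c5: issue SUB r2<-Add3  regs: r0:Add2,r1:Mul1,r2:Add3,r3:Add1,r4:5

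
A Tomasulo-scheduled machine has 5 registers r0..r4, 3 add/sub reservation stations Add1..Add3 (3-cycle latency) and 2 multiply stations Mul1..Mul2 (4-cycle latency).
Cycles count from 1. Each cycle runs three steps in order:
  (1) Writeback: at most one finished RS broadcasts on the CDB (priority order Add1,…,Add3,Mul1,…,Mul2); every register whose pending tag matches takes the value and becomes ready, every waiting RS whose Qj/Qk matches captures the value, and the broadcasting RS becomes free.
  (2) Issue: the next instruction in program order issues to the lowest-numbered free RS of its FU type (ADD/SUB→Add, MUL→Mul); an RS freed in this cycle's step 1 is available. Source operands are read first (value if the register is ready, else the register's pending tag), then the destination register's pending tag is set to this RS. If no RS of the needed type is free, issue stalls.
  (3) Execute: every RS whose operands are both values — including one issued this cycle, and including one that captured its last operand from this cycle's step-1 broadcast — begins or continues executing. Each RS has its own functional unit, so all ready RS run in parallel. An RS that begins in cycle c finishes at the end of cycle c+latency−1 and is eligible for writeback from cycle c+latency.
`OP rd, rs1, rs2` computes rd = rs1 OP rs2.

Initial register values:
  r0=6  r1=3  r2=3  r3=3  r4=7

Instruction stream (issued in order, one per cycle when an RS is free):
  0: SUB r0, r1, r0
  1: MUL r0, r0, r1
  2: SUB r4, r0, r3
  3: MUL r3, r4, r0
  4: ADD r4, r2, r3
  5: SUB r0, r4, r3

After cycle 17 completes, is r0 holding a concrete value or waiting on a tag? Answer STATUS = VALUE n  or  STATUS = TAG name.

cycle 1: issue SUB r0<-Add1 // r0:Add1,r1:3,r2:3,r3:3,r4:7
cycle 2: issue MUL r0<-Mul1 // r0:Mul1,r1:3,r2:3,r3:3,r4:7
cycle 3: issue SUB r4<-Add2 // r0:Mul1,r1:3,r2:3,r3:3,r4:Add2
cycle 4: CDB Add1=-3; issue MUL r3<-Mul2 // r0:Mul1,r1:3,r2:3,r3:Mul2,r4:Add2
cycle 5: issue ADD r4<-Add1 // r0:Mul1,r1:3,r2:3,r3:Mul2,r4:Add1
cycle 6: issue SUB r0<-Add3 // r0:Add3,r1:3,r2:3,r3:Mul2,r4:Add1
cycle 7: - // r0:Add3,r1:3,r2:3,r3:Mul2,r4:Add1
cycle 8: CDB Mul1=-9 // r0:Add3,r1:3,r2:3,r3:Mul2,r4:Add1
cycle 9: - // r0:Add3,r1:3,r2:3,r3:Mul2,r4:Add1
cycle 10: - // r0:Add3,r1:3,r2:3,r3:Mul2,r4:Add1
cycle 11: CDB Add2=-12 // r0:Add3,r1:3,r2:3,r3:Mul2,r4:Add1
cycle 12: - // r0:Add3,r1:3,r2:3,r3:Mul2,r4:Add1
cycle 13: - // r0:Add3,r1:3,r2:3,r3:Mul2,r4:Add1
cycle 14: - // r0:Add3,r1:3,r2:3,r3:Mul2,r4:Add1
cycle 15: CDB Mul2=108 // r0:Add3,r1:3,r2:3,r3:108,r4:Add1
cycle 16: - // r0:Add3,r1:3,r2:3,r3:108,r4:Add1
cycle 17: - // r0:Add3,r1:3,r2:3,r3:108,r4:Add1

STATUS = TAG Add3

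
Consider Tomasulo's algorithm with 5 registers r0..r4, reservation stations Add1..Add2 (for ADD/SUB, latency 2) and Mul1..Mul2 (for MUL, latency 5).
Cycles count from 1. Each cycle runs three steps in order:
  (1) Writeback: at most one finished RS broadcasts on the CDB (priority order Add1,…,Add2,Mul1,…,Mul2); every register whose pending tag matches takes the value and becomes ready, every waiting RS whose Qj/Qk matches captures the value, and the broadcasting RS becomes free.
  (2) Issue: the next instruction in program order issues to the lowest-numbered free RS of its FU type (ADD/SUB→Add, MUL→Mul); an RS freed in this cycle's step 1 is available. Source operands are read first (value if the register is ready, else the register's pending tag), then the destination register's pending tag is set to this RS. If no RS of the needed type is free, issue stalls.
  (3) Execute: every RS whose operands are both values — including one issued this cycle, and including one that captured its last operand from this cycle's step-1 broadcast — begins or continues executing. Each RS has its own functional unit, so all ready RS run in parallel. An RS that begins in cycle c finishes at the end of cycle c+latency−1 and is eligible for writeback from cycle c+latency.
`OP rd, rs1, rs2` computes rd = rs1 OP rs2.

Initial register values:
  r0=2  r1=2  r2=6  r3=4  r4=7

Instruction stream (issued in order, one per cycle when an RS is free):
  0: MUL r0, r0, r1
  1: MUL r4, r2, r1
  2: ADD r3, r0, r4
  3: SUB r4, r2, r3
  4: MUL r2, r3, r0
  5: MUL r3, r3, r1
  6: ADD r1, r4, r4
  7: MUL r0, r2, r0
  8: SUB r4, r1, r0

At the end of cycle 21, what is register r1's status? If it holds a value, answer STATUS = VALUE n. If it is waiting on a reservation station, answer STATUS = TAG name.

STATUS = VALUE -20

  c1: issue MUL r0<-Mul1  regs: r0:Mul1,r1:2,r2:6,r3:4,r4:7
  c2: issue MUL r4<-Mul2  regs: r0:Mul1,r1:2,r2:6,r3:4,r4:Mul2
  c3: issue ADD r3<-Add1  regs: r0:Mul1,r1:2,r2:6,r3:Add1,r4:Mul2
  c4: issue SUB r4<-Add2  regs: r0:Mul1,r1:2,r2:6,r3:Add1,r4:Add2
  c5: stall  regs: r0:Mul1,r1:2,r2:6,r3:Add1,r4:Add2
  c6: CDB Mul1=4; issue MUL r2<-Mul1  regs: r0:4,r1:2,r2:Mul1,r3:Add1,r4:Add2
  c7: CDB Mul2=12; issue MUL r3<-Mul2  regs: r0:4,r1:2,r2:Mul1,r3:Mul2,r4:Add2
  c8: stall  regs: r0:4,r1:2,r2:Mul1,r3:Mul2,r4:Add2
  c9: CDB Add1=16; issue ADD r1<-Add1  regs: r0:4,r1:Add1,r2:Mul1,r3:Mul2,r4:Add2
  c10: stall  regs: r0:4,r1:Add1,r2:Mul1,r3:Mul2,r4:Add2
  c11: CDB Add2=-10; stall  regs: r0:4,r1:Add1,r2:Mul1,r3:Mul2,r4:-10
  c12: stall  regs: r0:4,r1:Add1,r2:Mul1,r3:Mul2,r4:-10
  c13: CDB Add1=-20; stall  regs: r0:4,r1:-20,r2:Mul1,r3:Mul2,r4:-10
  c14: CDB Mul1=64; issue MUL r0<-Mul1  regs: r0:Mul1,r1:-20,r2:64,r3:Mul2,r4:-10
  c15: CDB Mul2=32; issue SUB r4<-Add1  regs: r0:Mul1,r1:-20,r2:64,r3:32,r4:Add1
  c16: -  regs: r0:Mul1,r1:-20,r2:64,r3:32,r4:Add1
  c17: -  regs: r0:Mul1,r1:-20,r2:64,r3:32,r4:Add1
  c18: -  regs: r0:Mul1,r1:-20,r2:64,r3:32,r4:Add1
  c19: CDB Mul1=256  regs: r0:256,r1:-20,r2:64,r3:32,r4:Add1
  c20: -  regs: r0:256,r1:-20,r2:64,r3:32,r4:Add1
  c21: CDB Add1=-276  regs: r0:256,r1:-20,r2:64,r3:32,r4:-276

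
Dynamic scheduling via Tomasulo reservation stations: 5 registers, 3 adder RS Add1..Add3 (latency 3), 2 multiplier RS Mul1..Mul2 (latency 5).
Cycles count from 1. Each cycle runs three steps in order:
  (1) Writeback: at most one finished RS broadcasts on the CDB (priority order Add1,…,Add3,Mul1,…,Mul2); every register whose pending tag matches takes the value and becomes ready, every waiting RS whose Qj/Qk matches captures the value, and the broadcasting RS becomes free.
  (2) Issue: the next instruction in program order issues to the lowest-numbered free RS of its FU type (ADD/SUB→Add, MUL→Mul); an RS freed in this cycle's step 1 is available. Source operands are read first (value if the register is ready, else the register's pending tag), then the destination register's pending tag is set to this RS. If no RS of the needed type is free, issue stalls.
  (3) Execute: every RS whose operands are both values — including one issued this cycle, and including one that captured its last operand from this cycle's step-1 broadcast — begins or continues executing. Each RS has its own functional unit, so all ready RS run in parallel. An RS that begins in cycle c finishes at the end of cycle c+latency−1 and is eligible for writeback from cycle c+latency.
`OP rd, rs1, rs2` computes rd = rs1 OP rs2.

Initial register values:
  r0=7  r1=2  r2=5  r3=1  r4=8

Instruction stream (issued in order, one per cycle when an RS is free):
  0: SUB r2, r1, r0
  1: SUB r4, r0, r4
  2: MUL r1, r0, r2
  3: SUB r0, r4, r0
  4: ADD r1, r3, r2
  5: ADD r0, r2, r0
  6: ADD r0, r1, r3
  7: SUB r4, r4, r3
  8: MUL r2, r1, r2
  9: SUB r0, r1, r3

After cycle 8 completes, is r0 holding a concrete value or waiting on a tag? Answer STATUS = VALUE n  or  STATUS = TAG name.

  c1: issue SUB r2<-Add1  regs: r0:7,r1:2,r2:Add1,r3:1,r4:8
  c2: issue SUB r4<-Add2  regs: r0:7,r1:2,r2:Add1,r3:1,r4:Add2
  c3: issue MUL r1<-Mul1  regs: r0:7,r1:Mul1,r2:Add1,r3:1,r4:Add2
  c4: CDB Add1=-5; issue SUB r0<-Add1  regs: r0:Add1,r1:Mul1,r2:-5,r3:1,r4:Add2
  c5: CDB Add2=-1; issue ADD r1<-Add2  regs: r0:Add1,r1:Add2,r2:-5,r3:1,r4:-1
  c6: issue ADD r0<-Add3  regs: r0:Add3,r1:Add2,r2:-5,r3:1,r4:-1
  c7: stall  regs: r0:Add3,r1:Add2,r2:-5,r3:1,r4:-1
  c8: CDB Add1=-8; issue ADD r0<-Add1  regs: r0:Add1,r1:Add2,r2:-5,r3:1,r4:-1

STATUS = TAG Add1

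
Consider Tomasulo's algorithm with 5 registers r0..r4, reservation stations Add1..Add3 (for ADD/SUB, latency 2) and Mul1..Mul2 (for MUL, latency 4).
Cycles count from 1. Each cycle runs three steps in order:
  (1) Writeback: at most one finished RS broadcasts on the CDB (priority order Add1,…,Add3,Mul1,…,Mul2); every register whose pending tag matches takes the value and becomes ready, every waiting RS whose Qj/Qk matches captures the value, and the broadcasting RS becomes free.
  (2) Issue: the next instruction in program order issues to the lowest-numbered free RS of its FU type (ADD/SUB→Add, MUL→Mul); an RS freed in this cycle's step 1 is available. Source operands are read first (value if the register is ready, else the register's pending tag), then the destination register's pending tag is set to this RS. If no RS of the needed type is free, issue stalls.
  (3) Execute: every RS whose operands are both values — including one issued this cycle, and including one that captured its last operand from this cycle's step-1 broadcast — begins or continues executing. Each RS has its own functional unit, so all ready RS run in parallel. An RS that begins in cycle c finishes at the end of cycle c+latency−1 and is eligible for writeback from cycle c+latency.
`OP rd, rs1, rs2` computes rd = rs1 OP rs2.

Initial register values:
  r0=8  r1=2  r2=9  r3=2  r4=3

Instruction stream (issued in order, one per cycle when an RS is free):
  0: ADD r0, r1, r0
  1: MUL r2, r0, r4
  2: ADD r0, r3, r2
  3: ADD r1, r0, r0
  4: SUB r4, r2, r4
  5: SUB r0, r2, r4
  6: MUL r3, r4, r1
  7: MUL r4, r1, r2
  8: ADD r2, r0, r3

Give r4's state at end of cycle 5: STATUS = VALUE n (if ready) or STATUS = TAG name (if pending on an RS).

STATUS = TAG Add3

c1: issue ADD r0<-Add1 | r0:Add1,r1:2,r2:9,r3:2,r4:3
c2: issue MUL r2<-Mul1 | r0:Add1,r1:2,r2:Mul1,r3:2,r4:3
c3: CDB Add1=10; issue ADD r0<-Add1 | r0:Add1,r1:2,r2:Mul1,r3:2,r4:3
c4: issue ADD r1<-Add2 | r0:Add1,r1:Add2,r2:Mul1,r3:2,r4:3
c5: issue SUB r4<-Add3 | r0:Add1,r1:Add2,r2:Mul1,r3:2,r4:Add3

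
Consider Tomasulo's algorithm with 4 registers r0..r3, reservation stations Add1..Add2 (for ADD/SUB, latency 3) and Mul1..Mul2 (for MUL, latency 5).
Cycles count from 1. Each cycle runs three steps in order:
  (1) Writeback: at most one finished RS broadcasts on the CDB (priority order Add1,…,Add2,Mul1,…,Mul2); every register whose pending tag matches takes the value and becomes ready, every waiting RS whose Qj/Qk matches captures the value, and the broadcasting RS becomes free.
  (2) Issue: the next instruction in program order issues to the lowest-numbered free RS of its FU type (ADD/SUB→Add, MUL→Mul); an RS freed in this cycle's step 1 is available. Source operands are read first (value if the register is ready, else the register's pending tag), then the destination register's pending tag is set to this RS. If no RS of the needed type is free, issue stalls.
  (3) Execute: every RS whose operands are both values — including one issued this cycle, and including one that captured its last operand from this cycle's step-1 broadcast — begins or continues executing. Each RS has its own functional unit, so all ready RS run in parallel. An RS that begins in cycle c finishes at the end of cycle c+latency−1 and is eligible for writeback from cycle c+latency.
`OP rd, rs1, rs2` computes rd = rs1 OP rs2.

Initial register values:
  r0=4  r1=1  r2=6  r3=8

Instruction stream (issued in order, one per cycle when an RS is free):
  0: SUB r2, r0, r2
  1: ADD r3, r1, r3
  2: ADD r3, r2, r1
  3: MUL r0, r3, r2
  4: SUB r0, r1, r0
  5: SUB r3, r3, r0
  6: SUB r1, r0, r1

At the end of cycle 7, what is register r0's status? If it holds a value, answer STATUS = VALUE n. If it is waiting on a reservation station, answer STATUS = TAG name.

STATUS = TAG Add2

c1: issue SUB r2<-Add1 | r0:4,r1:1,r2:Add1,r3:8
c2: issue ADD r3<-Add2 | r0:4,r1:1,r2:Add1,r3:Add2
c3: stall | r0:4,r1:1,r2:Add1,r3:Add2
c4: CDB Add1=-2; issue ADD r3<-Add1 | r0:4,r1:1,r2:-2,r3:Add1
c5: CDB Add2=9; issue MUL r0<-Mul1 | r0:Mul1,r1:1,r2:-2,r3:Add1
c6: issue SUB r0<-Add2 | r0:Add2,r1:1,r2:-2,r3:Add1
c7: CDB Add1=-1; issue SUB r3<-Add1 | r0:Add2,r1:1,r2:-2,r3:Add1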